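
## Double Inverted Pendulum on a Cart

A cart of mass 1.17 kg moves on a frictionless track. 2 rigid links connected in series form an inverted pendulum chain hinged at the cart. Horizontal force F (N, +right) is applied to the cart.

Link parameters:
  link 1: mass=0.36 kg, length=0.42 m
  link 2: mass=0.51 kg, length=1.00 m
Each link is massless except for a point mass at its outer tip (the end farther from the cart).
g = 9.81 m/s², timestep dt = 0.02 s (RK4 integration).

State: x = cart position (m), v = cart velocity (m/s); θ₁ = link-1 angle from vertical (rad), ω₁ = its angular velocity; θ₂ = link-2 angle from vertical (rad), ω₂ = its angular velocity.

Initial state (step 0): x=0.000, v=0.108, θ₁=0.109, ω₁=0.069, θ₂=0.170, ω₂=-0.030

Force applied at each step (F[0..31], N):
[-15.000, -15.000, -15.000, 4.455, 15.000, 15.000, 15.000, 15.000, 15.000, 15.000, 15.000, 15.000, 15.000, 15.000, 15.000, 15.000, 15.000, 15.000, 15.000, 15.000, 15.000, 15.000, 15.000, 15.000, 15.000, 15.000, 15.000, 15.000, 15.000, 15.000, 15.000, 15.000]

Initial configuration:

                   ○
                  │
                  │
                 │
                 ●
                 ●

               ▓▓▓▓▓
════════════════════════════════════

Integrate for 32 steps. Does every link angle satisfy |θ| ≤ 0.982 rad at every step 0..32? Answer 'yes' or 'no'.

Answer: yes

Derivation:
apply F[0]=-15.000 → step 1: x=-0.001, v=-0.162, θ₁=0.117, ω₁=0.728, θ₂=0.170, ω₂=-0.007
apply F[1]=-15.000 → step 2: x=-0.006, v=-0.432, θ₁=0.138, ω₁=1.404, θ₂=0.170, ω₂=0.008
apply F[2]=-15.000 → step 3: x=-0.018, v=-0.703, θ₁=0.173, ω₁=2.106, θ₂=0.170, ω₂=0.013
apply F[3]=+4.455 → step 4: x=-0.031, v=-0.651, θ₁=0.215, ω₁=2.087, θ₂=0.170, ω₂=0.004
apply F[4]=+15.000 → step 5: x=-0.042, v=-0.431, θ₁=0.253, ω₁=1.732, θ₂=0.170, ω₂=-0.029
apply F[5]=+15.000 → step 6: x=-0.049, v=-0.218, θ₁=0.285, ω₁=1.443, θ₂=0.169, ω₂=-0.083
apply F[6]=+15.000 → step 7: x=-0.051, v=-0.012, θ₁=0.311, ω₁=1.210, θ₂=0.166, ω₂=-0.155
apply F[7]=+15.000 → step 8: x=-0.049, v=0.190, θ₁=0.334, ω₁=1.023, θ₂=0.162, ω₂=-0.243
apply F[8]=+15.000 → step 9: x=-0.043, v=0.389, θ₁=0.352, ω₁=0.876, θ₂=0.157, ω₂=-0.345
apply F[9]=+15.000 → step 10: x=-0.034, v=0.584, θ₁=0.369, ω₁=0.761, θ₂=0.149, ω₂=-0.460
apply F[10]=+15.000 → step 11: x=-0.020, v=0.778, θ₁=0.383, ω₁=0.675, θ₂=0.138, ω₂=-0.588
apply F[11]=+15.000 → step 12: x=-0.002, v=0.971, θ₁=0.396, ω₁=0.612, θ₂=0.125, ω₂=-0.727
apply F[12]=+15.000 → step 13: x=0.019, v=1.163, θ₁=0.408, ω₁=0.570, θ₂=0.109, ω₂=-0.877
apply F[13]=+15.000 → step 14: x=0.044, v=1.355, θ₁=0.419, ω₁=0.543, θ₂=0.090, ω₂=-1.037
apply F[14]=+15.000 → step 15: x=0.073, v=1.548, θ₁=0.430, ω₁=0.529, θ₂=0.067, ω₂=-1.207
apply F[15]=+15.000 → step 16: x=0.106, v=1.742, θ₁=0.440, ω₁=0.522, θ₂=0.042, ω₂=-1.386
apply F[16]=+15.000 → step 17: x=0.143, v=1.937, θ₁=0.450, ω₁=0.517, θ₂=0.012, ω₂=-1.573
apply F[17]=+15.000 → step 18: x=0.183, v=2.134, θ₁=0.461, ω₁=0.509, θ₂=-0.021, ω₂=-1.768
apply F[18]=+15.000 → step 19: x=0.228, v=2.334, θ₁=0.471, ω₁=0.490, θ₂=-0.059, ω₂=-1.967
apply F[19]=+15.000 → step 20: x=0.277, v=2.536, θ₁=0.480, ω₁=0.455, θ₂=-0.100, ω₂=-2.170
apply F[20]=+15.000 → step 21: x=0.330, v=2.741, θ₁=0.489, ω₁=0.394, θ₂=-0.146, ω₂=-2.375
apply F[21]=+15.000 → step 22: x=0.386, v=2.948, θ₁=0.496, ω₁=0.300, θ₂=-0.195, ω₂=-2.582
apply F[22]=+15.000 → step 23: x=0.448, v=3.159, θ₁=0.500, ω₁=0.167, θ₂=-0.249, ω₂=-2.788
apply F[23]=+15.000 → step 24: x=0.513, v=3.372, θ₁=0.502, ω₁=-0.015, θ₂=-0.307, ω₂=-2.992
apply F[24]=+15.000 → step 25: x=0.582, v=3.588, θ₁=0.500, ω₁=-0.252, θ₂=-0.369, ω₂=-3.195
apply F[25]=+15.000 → step 26: x=0.656, v=3.807, θ₁=0.492, ω₁=-0.552, θ₂=-0.434, ω₂=-3.393
apply F[26]=+15.000 → step 27: x=0.735, v=4.030, θ₁=0.477, ω₁=-0.925, θ₂=-0.504, ω₂=-3.586
apply F[27]=+15.000 → step 28: x=0.818, v=4.256, θ₁=0.454, ω₁=-1.378, θ₂=-0.578, ω₂=-3.770
apply F[28]=+15.000 → step 29: x=0.905, v=4.487, θ₁=0.421, ω₁=-1.922, θ₂=-0.655, ω₂=-3.939
apply F[29]=+15.000 → step 30: x=0.997, v=4.724, θ₁=0.377, ω₁=-2.566, θ₂=-0.735, ω₂=-4.085
apply F[30]=+15.000 → step 31: x=1.094, v=4.967, θ₁=0.318, ω₁=-3.318, θ₂=-0.818, ω₂=-4.195
apply F[31]=+15.000 → step 32: x=1.196, v=5.219, θ₁=0.243, ω₁=-4.185, θ₂=-0.903, ω₂=-4.248
Max |angle| over trajectory = 0.903 rad; bound = 0.982 → within bound.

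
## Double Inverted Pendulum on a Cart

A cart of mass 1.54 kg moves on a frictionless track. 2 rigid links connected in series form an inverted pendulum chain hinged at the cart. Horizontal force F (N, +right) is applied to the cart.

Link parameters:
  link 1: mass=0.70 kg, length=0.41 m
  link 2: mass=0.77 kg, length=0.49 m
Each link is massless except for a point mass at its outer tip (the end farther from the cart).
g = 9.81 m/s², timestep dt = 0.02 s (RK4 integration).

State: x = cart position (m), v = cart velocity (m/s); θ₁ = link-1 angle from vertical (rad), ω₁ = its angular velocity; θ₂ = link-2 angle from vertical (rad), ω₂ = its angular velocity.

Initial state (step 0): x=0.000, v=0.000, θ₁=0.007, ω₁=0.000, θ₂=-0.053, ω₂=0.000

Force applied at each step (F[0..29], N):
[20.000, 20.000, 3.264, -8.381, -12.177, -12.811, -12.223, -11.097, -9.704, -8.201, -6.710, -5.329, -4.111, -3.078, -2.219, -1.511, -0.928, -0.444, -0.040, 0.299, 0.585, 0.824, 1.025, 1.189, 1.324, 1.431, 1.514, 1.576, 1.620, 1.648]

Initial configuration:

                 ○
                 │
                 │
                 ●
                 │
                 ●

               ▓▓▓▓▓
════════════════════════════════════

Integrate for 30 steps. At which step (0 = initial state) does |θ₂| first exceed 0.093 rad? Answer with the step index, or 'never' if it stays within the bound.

Answer: never

Derivation:
apply F[0]=+20.000 → step 1: x=0.003, v=0.259, θ₁=0.001, ω₁=-0.598, θ₂=-0.053, ω₂=-0.049
apply F[1]=+20.000 → step 2: x=0.010, v=0.520, θ₁=-0.017, ω₁=-1.214, θ₂=-0.055, ω₂=-0.087
apply F[2]=+3.264 → step 3: x=0.021, v=0.567, θ₁=-0.042, ω₁=-1.332, θ₂=-0.057, ω₂=-0.107
apply F[3]=-8.381 → step 4: x=0.032, v=0.468, θ₁=-0.067, ω₁=-1.116, θ₂=-0.059, ω₂=-0.109
apply F[4]=-12.177 → step 5: x=0.040, v=0.325, θ₁=-0.086, ω₁=-0.812, θ₂=-0.061, ω₂=-0.095
apply F[5]=-12.811 → step 6: x=0.045, v=0.177, θ₁=-0.099, ω₁=-0.514, θ₂=-0.063, ω₂=-0.067
apply F[6]=-12.223 → step 7: x=0.047, v=0.038, θ₁=-0.107, ω₁=-0.251, θ₂=-0.064, ω₂=-0.032
apply F[7]=-11.097 → step 8: x=0.046, v=-0.084, θ₁=-0.110, ω₁=-0.031, θ₂=-0.064, ω₂=0.008
apply F[8]=-9.704 → step 9: x=0.043, v=-0.189, θ₁=-0.109, ω₁=0.145, θ₂=-0.063, ω₂=0.049
apply F[9]=-8.201 → step 10: x=0.039, v=-0.275, θ₁=-0.104, ω₁=0.279, θ₂=-0.062, ω₂=0.087
apply F[10]=-6.710 → step 11: x=0.033, v=-0.342, θ₁=-0.098, ω₁=0.373, θ₂=-0.060, ω₂=0.122
apply F[11]=-5.329 → step 12: x=0.025, v=-0.394, θ₁=-0.090, ω₁=0.434, θ₂=-0.057, ω₂=0.152
apply F[12]=-4.111 → step 13: x=0.017, v=-0.431, θ₁=-0.081, ω₁=0.468, θ₂=-0.054, ω₂=0.177
apply F[13]=-3.078 → step 14: x=0.008, v=-0.457, θ₁=-0.071, ω₁=0.482, θ₂=-0.050, ω₂=0.197
apply F[14]=-2.219 → step 15: x=-0.001, v=-0.473, θ₁=-0.062, ω₁=0.481, θ₂=-0.046, ω₂=0.212
apply F[15]=-1.511 → step 16: x=-0.011, v=-0.482, θ₁=-0.052, ω₁=0.469, θ₂=-0.042, ω₂=0.223
apply F[16]=-0.928 → step 17: x=-0.020, v=-0.486, θ₁=-0.043, ω₁=0.450, θ₂=-0.037, ω₂=0.230
apply F[17]=-0.444 → step 18: x=-0.030, v=-0.484, θ₁=-0.034, ω₁=0.426, θ₂=-0.033, ω₂=0.233
apply F[18]=-0.040 → step 19: x=-0.040, v=-0.479, θ₁=-0.026, ω₁=0.399, θ₂=-0.028, ω₂=0.233
apply F[19]=+0.299 → step 20: x=-0.049, v=-0.471, θ₁=-0.018, ω₁=0.370, θ₂=-0.023, ω₂=0.230
apply F[20]=+0.585 → step 21: x=-0.058, v=-0.461, θ₁=-0.011, ω₁=0.341, θ₂=-0.019, ω₂=0.225
apply F[21]=+0.824 → step 22: x=-0.068, v=-0.449, θ₁=-0.005, ω₁=0.312, θ₂=-0.014, ω₂=0.218
apply F[22]=+1.025 → step 23: x=-0.076, v=-0.435, θ₁=0.001, ω₁=0.283, θ₂=-0.010, ω₂=0.209
apply F[23]=+1.189 → step 24: x=-0.085, v=-0.420, θ₁=0.006, ω₁=0.255, θ₂=-0.006, ω₂=0.200
apply F[24]=+1.324 → step 25: x=-0.093, v=-0.405, θ₁=0.011, ω₁=0.228, θ₂=-0.002, ω₂=0.189
apply F[25]=+1.431 → step 26: x=-0.101, v=-0.389, θ₁=0.016, ω₁=0.203, θ₂=0.002, ω₂=0.177
apply F[26]=+1.514 → step 27: x=-0.109, v=-0.372, θ₁=0.019, ω₁=0.179, θ₂=0.005, ω₂=0.165
apply F[27]=+1.576 → step 28: x=-0.116, v=-0.356, θ₁=0.023, ω₁=0.156, θ₂=0.008, ω₂=0.153
apply F[28]=+1.620 → step 29: x=-0.123, v=-0.339, θ₁=0.026, ω₁=0.135, θ₂=0.011, ω₂=0.141
apply F[29]=+1.648 → step 30: x=-0.130, v=-0.323, θ₁=0.028, ω₁=0.116, θ₂=0.014, ω₂=0.129
max |θ₂| = 0.064 ≤ 0.093 over all 31 states.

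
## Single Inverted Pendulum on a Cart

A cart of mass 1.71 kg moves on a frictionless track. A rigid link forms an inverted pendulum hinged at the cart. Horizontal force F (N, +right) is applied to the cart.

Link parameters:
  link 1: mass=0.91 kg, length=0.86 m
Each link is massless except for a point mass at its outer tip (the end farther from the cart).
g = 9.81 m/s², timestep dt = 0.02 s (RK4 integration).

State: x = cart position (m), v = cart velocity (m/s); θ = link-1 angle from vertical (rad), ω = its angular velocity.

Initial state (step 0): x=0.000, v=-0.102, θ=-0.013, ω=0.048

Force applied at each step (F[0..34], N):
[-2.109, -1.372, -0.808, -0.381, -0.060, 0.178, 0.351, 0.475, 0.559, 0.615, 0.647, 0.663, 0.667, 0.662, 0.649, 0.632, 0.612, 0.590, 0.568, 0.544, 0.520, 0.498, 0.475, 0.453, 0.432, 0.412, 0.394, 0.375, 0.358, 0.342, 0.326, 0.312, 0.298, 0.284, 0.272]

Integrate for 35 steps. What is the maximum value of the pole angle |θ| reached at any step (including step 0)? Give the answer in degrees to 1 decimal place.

apply F[0]=-2.109 → step 1: x=-0.002, v=-0.125, θ=-0.012, ω=0.072
apply F[1]=-1.372 → step 2: x=-0.005, v=-0.140, θ=-0.010, ω=0.087
apply F[2]=-0.808 → step 3: x=-0.008, v=-0.149, θ=-0.008, ω=0.095
apply F[3]=-0.381 → step 4: x=-0.011, v=-0.152, θ=-0.006, ω=0.097
apply F[4]=-0.060 → step 5: x=-0.014, v=-0.153, θ=-0.005, ω=0.096
apply F[5]=+0.178 → step 6: x=-0.017, v=-0.150, θ=-0.003, ω=0.093
apply F[6]=+0.351 → step 7: x=-0.020, v=-0.146, θ=-0.001, ω=0.087
apply F[7]=+0.475 → step 8: x=-0.023, v=-0.140, θ=0.001, ω=0.081
apply F[8]=+0.559 → step 9: x=-0.025, v=-0.134, θ=0.002, ω=0.074
apply F[9]=+0.615 → step 10: x=-0.028, v=-0.127, θ=0.004, ω=0.067
apply F[10]=+0.647 → step 11: x=-0.031, v=-0.120, θ=0.005, ω=0.059
apply F[11]=+0.663 → step 12: x=-0.033, v=-0.113, θ=0.006, ω=0.052
apply F[12]=+0.667 → step 13: x=-0.035, v=-0.106, θ=0.007, ω=0.045
apply F[13]=+0.662 → step 14: x=-0.037, v=-0.099, θ=0.008, ω=0.039
apply F[14]=+0.649 → step 15: x=-0.039, v=-0.092, θ=0.009, ω=0.033
apply F[15]=+0.632 → step 16: x=-0.041, v=-0.086, θ=0.009, ω=0.028
apply F[16]=+0.612 → step 17: x=-0.042, v=-0.079, θ=0.010, ω=0.023
apply F[17]=+0.590 → step 18: x=-0.044, v=-0.074, θ=0.010, ω=0.018
apply F[18]=+0.568 → step 19: x=-0.045, v=-0.068, θ=0.011, ω=0.014
apply F[19]=+0.544 → step 20: x=-0.047, v=-0.063, θ=0.011, ω=0.011
apply F[20]=+0.520 → step 21: x=-0.048, v=-0.058, θ=0.011, ω=0.007
apply F[21]=+0.498 → step 22: x=-0.049, v=-0.053, θ=0.011, ω=0.004
apply F[22]=+0.475 → step 23: x=-0.050, v=-0.049, θ=0.011, ω=0.002
apply F[23]=+0.453 → step 24: x=-0.051, v=-0.045, θ=0.011, ω=-0.000
apply F[24]=+0.432 → step 25: x=-0.052, v=-0.041, θ=0.011, ω=-0.002
apply F[25]=+0.412 → step 26: x=-0.053, v=-0.037, θ=0.011, ω=-0.004
apply F[26]=+0.394 → step 27: x=-0.053, v=-0.034, θ=0.011, ω=-0.006
apply F[27]=+0.375 → step 28: x=-0.054, v=-0.030, θ=0.011, ω=-0.007
apply F[28]=+0.358 → step 29: x=-0.054, v=-0.027, θ=0.011, ω=-0.008
apply F[29]=+0.342 → step 30: x=-0.055, v=-0.024, θ=0.011, ω=-0.009
apply F[30]=+0.326 → step 31: x=-0.055, v=-0.022, θ=0.010, ω=-0.010
apply F[31]=+0.312 → step 32: x=-0.056, v=-0.019, θ=0.010, ω=-0.010
apply F[32]=+0.298 → step 33: x=-0.056, v=-0.017, θ=0.010, ω=-0.011
apply F[33]=+0.284 → step 34: x=-0.057, v=-0.014, θ=0.010, ω=-0.011
apply F[34]=+0.272 → step 35: x=-0.057, v=-0.012, θ=0.009, ω=-0.012
Max |angle| over trajectory = 0.013 rad = 0.7°.

Answer: 0.7°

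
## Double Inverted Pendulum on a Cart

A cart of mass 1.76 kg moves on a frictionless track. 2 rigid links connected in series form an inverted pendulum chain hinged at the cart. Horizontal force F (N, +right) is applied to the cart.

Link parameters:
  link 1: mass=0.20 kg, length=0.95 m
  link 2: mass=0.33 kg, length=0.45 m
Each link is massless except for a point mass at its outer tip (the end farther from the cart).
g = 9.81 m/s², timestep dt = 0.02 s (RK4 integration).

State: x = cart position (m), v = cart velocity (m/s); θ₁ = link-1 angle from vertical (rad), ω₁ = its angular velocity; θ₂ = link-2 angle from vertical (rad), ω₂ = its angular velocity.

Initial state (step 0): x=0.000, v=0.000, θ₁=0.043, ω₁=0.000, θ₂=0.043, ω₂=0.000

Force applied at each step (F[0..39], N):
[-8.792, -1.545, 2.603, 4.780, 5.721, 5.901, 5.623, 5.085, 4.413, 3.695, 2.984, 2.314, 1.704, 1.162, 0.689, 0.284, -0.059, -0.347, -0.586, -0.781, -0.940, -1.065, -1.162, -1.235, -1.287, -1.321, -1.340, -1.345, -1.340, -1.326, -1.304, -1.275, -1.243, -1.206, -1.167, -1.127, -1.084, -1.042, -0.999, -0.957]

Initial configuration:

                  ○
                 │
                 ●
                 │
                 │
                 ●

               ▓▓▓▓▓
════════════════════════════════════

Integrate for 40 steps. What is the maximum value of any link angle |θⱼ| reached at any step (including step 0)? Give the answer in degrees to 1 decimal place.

Answer: 3.1°

Derivation:
apply F[0]=-8.792 → step 1: x=-0.001, v=-0.102, θ₁=0.044, ω₁=0.117, θ₂=0.043, ω₂=-0.000
apply F[1]=-1.545 → step 2: x=-0.003, v=-0.123, θ₁=0.047, ω₁=0.148, θ₂=0.043, ω₂=-0.003
apply F[2]=+2.603 → step 3: x=-0.005, v=-0.096, θ₁=0.050, ω₁=0.132, θ₂=0.043, ω₂=-0.009
apply F[3]=+4.780 → step 4: x=-0.007, v=-0.045, θ₁=0.052, ω₁=0.091, θ₂=0.043, ω₂=-0.019
apply F[4]=+5.721 → step 5: x=-0.007, v=0.017, θ₁=0.053, ω₁=0.041, θ₂=0.042, ω₂=-0.031
apply F[5]=+5.901 → step 6: x=-0.006, v=0.081, θ₁=0.053, ω₁=-0.011, θ₂=0.041, ω₂=-0.045
apply F[6]=+5.623 → step 7: x=-0.004, v=0.142, θ₁=0.053, ω₁=-0.060, θ₂=0.040, ω₂=-0.059
apply F[7]=+5.085 → step 8: x=-0.001, v=0.196, θ₁=0.051, ω₁=-0.102, θ₂=0.039, ω₂=-0.073
apply F[8]=+4.413 → step 9: x=0.004, v=0.244, θ₁=0.049, ω₁=-0.138, θ₂=0.037, ω₂=-0.087
apply F[9]=+3.695 → step 10: x=0.009, v=0.283, θ₁=0.046, ω₁=-0.165, θ₂=0.035, ω₂=-0.100
apply F[10]=+2.984 → step 11: x=0.015, v=0.314, θ₁=0.042, ω₁=-0.186, θ₂=0.033, ω₂=-0.111
apply F[11]=+2.314 → step 12: x=0.022, v=0.338, θ₁=0.038, ω₁=-0.200, θ₂=0.031, ω₂=-0.120
apply F[12]=+1.704 → step 13: x=0.029, v=0.355, θ₁=0.034, ω₁=-0.209, θ₂=0.029, ω₂=-0.128
apply F[13]=+1.162 → step 14: x=0.036, v=0.367, θ₁=0.030, ω₁=-0.212, θ₂=0.026, ω₂=-0.133
apply F[14]=+0.689 → step 15: x=0.043, v=0.373, θ₁=0.026, ω₁=-0.212, θ₂=0.023, ω₂=-0.137
apply F[15]=+0.284 → step 16: x=0.051, v=0.375, θ₁=0.022, ω₁=-0.208, θ₂=0.020, ω₂=-0.139
apply F[16]=-0.059 → step 17: x=0.058, v=0.373, θ₁=0.017, ω₁=-0.202, θ₂=0.018, ω₂=-0.140
apply F[17]=-0.347 → step 18: x=0.066, v=0.368, θ₁=0.014, ω₁=-0.194, θ₂=0.015, ω₂=-0.139
apply F[18]=-0.586 → step 19: x=0.073, v=0.361, θ₁=0.010, ω₁=-0.185, θ₂=0.012, ω₂=-0.136
apply F[19]=-0.781 → step 20: x=0.080, v=0.351, θ₁=0.006, ω₁=-0.174, θ₂=0.009, ω₂=-0.133
apply F[20]=-0.940 → step 21: x=0.087, v=0.340, θ₁=0.003, ω₁=-0.163, θ₂=0.007, ω₂=-0.129
apply F[21]=-1.065 → step 22: x=0.094, v=0.328, θ₁=-0.000, ω₁=-0.151, θ₂=0.004, ω₂=-0.124
apply F[22]=-1.162 → step 23: x=0.100, v=0.315, θ₁=-0.003, ω₁=-0.140, θ₂=0.002, ω₂=-0.118
apply F[23]=-1.235 → step 24: x=0.106, v=0.301, θ₁=-0.006, ω₁=-0.128, θ₂=-0.000, ω₂=-0.112
apply F[24]=-1.287 → step 25: x=0.112, v=0.287, θ₁=-0.008, ω₁=-0.116, θ₂=-0.003, ω₂=-0.105
apply F[25]=-1.321 → step 26: x=0.118, v=0.273, θ₁=-0.011, ω₁=-0.105, θ₂=-0.005, ω₂=-0.099
apply F[26]=-1.340 → step 27: x=0.123, v=0.258, θ₁=-0.013, ω₁=-0.094, θ₂=-0.007, ω₂=-0.092
apply F[27]=-1.345 → step 28: x=0.128, v=0.244, θ₁=-0.014, ω₁=-0.084, θ₂=-0.008, ω₂=-0.085
apply F[28]=-1.340 → step 29: x=0.133, v=0.229, θ₁=-0.016, ω₁=-0.074, θ₂=-0.010, ω₂=-0.078
apply F[29]=-1.326 → step 30: x=0.137, v=0.215, θ₁=-0.017, ω₁=-0.065, θ₂=-0.011, ω₂=-0.071
apply F[30]=-1.304 → step 31: x=0.141, v=0.201, θ₁=-0.018, ω₁=-0.056, θ₂=-0.013, ω₂=-0.064
apply F[31]=-1.275 → step 32: x=0.145, v=0.188, θ₁=-0.020, ω₁=-0.048, θ₂=-0.014, ω₂=-0.058
apply F[32]=-1.243 → step 33: x=0.149, v=0.175, θ₁=-0.020, ω₁=-0.040, θ₂=-0.015, ω₂=-0.051
apply F[33]=-1.206 → step 34: x=0.152, v=0.163, θ₁=-0.021, ω₁=-0.033, θ₂=-0.016, ω₂=-0.045
apply F[34]=-1.167 → step 35: x=0.155, v=0.151, θ₁=-0.022, ω₁=-0.026, θ₂=-0.017, ω₂=-0.039
apply F[35]=-1.127 → step 36: x=0.158, v=0.139, θ₁=-0.022, ω₁=-0.020, θ₂=-0.018, ω₂=-0.034
apply F[36]=-1.084 → step 37: x=0.161, v=0.128, θ₁=-0.023, ω₁=-0.015, θ₂=-0.018, ω₂=-0.029
apply F[37]=-1.042 → step 38: x=0.163, v=0.118, θ₁=-0.023, ω₁=-0.010, θ₂=-0.019, ω₂=-0.024
apply F[38]=-0.999 → step 39: x=0.166, v=0.108, θ₁=-0.023, ω₁=-0.006, θ₂=-0.019, ω₂=-0.019
apply F[39]=-0.957 → step 40: x=0.168, v=0.098, θ₁=-0.023, ω₁=-0.002, θ₂=-0.019, ω₂=-0.015
Max |angle| over trajectory = 0.053 rad = 3.1°.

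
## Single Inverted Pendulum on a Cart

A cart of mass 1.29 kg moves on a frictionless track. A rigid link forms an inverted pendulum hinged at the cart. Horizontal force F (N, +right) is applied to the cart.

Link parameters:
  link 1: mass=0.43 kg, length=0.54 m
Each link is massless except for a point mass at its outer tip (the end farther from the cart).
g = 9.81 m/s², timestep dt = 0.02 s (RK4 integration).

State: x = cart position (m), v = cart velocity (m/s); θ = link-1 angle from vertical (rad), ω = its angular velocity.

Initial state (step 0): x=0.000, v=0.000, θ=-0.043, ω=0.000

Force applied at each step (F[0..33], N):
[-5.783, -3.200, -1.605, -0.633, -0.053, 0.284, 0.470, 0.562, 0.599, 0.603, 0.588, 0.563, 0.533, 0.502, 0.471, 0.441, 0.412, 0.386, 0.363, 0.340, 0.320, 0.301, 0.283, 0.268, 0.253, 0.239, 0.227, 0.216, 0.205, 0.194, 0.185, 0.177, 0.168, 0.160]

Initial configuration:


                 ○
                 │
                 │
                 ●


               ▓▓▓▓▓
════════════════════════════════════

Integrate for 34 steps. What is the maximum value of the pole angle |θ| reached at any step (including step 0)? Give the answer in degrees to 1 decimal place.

Answer: 2.5°

Derivation:
apply F[0]=-5.783 → step 1: x=-0.001, v=-0.087, θ=-0.042, ω=0.145
apply F[1]=-3.200 → step 2: x=-0.003, v=-0.134, θ=-0.038, ω=0.218
apply F[2]=-1.605 → step 3: x=-0.006, v=-0.156, θ=-0.033, ω=0.246
apply F[3]=-0.633 → step 4: x=-0.009, v=-0.164, θ=-0.028, ω=0.250
apply F[4]=-0.053 → step 5: x=-0.012, v=-0.163, θ=-0.023, ω=0.239
apply F[5]=+0.284 → step 6: x=-0.016, v=-0.158, θ=-0.019, ω=0.220
apply F[6]=+0.470 → step 7: x=-0.019, v=-0.149, θ=-0.015, ω=0.199
apply F[7]=+0.562 → step 8: x=-0.022, v=-0.140, θ=-0.011, ω=0.176
apply F[8]=+0.599 → step 9: x=-0.024, v=-0.130, θ=-0.008, ω=0.155
apply F[9]=+0.603 → step 10: x=-0.027, v=-0.120, θ=-0.005, ω=0.134
apply F[10]=+0.588 → step 11: x=-0.029, v=-0.111, θ=-0.002, ω=0.116
apply F[11]=+0.563 → step 12: x=-0.031, v=-0.102, θ=-0.000, ω=0.099
apply F[12]=+0.533 → step 13: x=-0.033, v=-0.094, θ=0.002, ω=0.084
apply F[13]=+0.502 → step 14: x=-0.035, v=-0.086, θ=0.003, ω=0.071
apply F[14]=+0.471 → step 15: x=-0.037, v=-0.079, θ=0.005, ω=0.060
apply F[15]=+0.441 → step 16: x=-0.038, v=-0.072, θ=0.006, ω=0.049
apply F[16]=+0.412 → step 17: x=-0.040, v=-0.066, θ=0.007, ω=0.041
apply F[17]=+0.386 → step 18: x=-0.041, v=-0.061, θ=0.007, ω=0.033
apply F[18]=+0.363 → step 19: x=-0.042, v=-0.056, θ=0.008, ω=0.026
apply F[19]=+0.340 → step 20: x=-0.043, v=-0.051, θ=0.008, ω=0.020
apply F[20]=+0.320 → step 21: x=-0.044, v=-0.047, θ=0.009, ω=0.015
apply F[21]=+0.301 → step 22: x=-0.045, v=-0.043, θ=0.009, ω=0.011
apply F[22]=+0.283 → step 23: x=-0.046, v=-0.039, θ=0.009, ω=0.007
apply F[23]=+0.268 → step 24: x=-0.046, v=-0.035, θ=0.009, ω=0.004
apply F[24]=+0.253 → step 25: x=-0.047, v=-0.032, θ=0.009, ω=0.001
apply F[25]=+0.239 → step 26: x=-0.048, v=-0.029, θ=0.009, ω=-0.001
apply F[26]=+0.227 → step 27: x=-0.048, v=-0.026, θ=0.009, ω=-0.003
apply F[27]=+0.216 → step 28: x=-0.049, v=-0.023, θ=0.009, ω=-0.005
apply F[28]=+0.205 → step 29: x=-0.049, v=-0.021, θ=0.009, ω=-0.006
apply F[29]=+0.194 → step 30: x=-0.050, v=-0.018, θ=0.009, ω=-0.007
apply F[30]=+0.185 → step 31: x=-0.050, v=-0.016, θ=0.009, ω=-0.008
apply F[31]=+0.177 → step 32: x=-0.050, v=-0.014, θ=0.009, ω=-0.009
apply F[32]=+0.168 → step 33: x=-0.051, v=-0.012, θ=0.009, ω=-0.010
apply F[33]=+0.160 → step 34: x=-0.051, v=-0.010, θ=0.008, ω=-0.010
Max |angle| over trajectory = 0.043 rad = 2.5°.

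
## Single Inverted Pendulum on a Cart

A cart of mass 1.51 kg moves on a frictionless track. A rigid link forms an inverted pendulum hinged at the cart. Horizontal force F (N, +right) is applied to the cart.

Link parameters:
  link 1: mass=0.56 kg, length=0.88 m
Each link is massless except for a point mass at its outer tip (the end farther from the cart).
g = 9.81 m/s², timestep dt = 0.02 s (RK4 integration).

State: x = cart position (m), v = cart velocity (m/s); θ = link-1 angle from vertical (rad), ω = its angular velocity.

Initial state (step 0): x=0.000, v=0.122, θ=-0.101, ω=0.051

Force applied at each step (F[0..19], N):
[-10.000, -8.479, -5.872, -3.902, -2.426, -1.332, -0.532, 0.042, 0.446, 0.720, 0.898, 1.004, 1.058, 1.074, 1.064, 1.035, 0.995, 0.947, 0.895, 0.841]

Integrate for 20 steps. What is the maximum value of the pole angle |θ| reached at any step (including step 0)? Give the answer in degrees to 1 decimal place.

apply F[0]=-10.000 → step 1: x=0.001, v=-0.003, θ=-0.099, ω=0.170
apply F[1]=-8.479 → step 2: x=0.000, v=-0.108, θ=-0.094, ω=0.267
apply F[2]=-5.872 → step 3: x=-0.003, v=-0.179, θ=-0.088, ω=0.327
apply F[3]=-3.902 → step 4: x=-0.007, v=-0.224, θ=-0.082, ω=0.359
apply F[4]=-2.426 → step 5: x=-0.012, v=-0.251, θ=-0.074, ω=0.372
apply F[5]=-1.332 → step 6: x=-0.017, v=-0.263, θ=-0.067, ω=0.371
apply F[6]=-0.532 → step 7: x=-0.022, v=-0.266, θ=-0.060, ω=0.359
apply F[7]=+0.042 → step 8: x=-0.027, v=-0.261, θ=-0.053, ω=0.342
apply F[8]=+0.446 → step 9: x=-0.032, v=-0.252, θ=-0.046, ω=0.320
apply F[9]=+0.720 → step 10: x=-0.037, v=-0.239, θ=-0.040, ω=0.296
apply F[10]=+0.898 → step 11: x=-0.042, v=-0.225, θ=-0.034, ω=0.271
apply F[11]=+1.004 → step 12: x=-0.046, v=-0.209, θ=-0.029, ω=0.247
apply F[12]=+1.058 → step 13: x=-0.050, v=-0.193, θ=-0.024, ω=0.223
apply F[13]=+1.074 → step 14: x=-0.054, v=-0.177, θ=-0.020, ω=0.200
apply F[14]=+1.064 → step 15: x=-0.057, v=-0.162, θ=-0.016, ω=0.178
apply F[15]=+1.035 → step 16: x=-0.060, v=-0.147, θ=-0.013, ω=0.158
apply F[16]=+0.995 → step 17: x=-0.063, v=-0.133, θ=-0.010, ω=0.140
apply F[17]=+0.947 → step 18: x=-0.066, v=-0.120, θ=-0.007, ω=0.123
apply F[18]=+0.895 → step 19: x=-0.068, v=-0.108, θ=-0.005, ω=0.107
apply F[19]=+0.841 → step 20: x=-0.070, v=-0.096, θ=-0.003, ω=0.093
Max |angle| over trajectory = 0.101 rad = 5.8°.

Answer: 5.8°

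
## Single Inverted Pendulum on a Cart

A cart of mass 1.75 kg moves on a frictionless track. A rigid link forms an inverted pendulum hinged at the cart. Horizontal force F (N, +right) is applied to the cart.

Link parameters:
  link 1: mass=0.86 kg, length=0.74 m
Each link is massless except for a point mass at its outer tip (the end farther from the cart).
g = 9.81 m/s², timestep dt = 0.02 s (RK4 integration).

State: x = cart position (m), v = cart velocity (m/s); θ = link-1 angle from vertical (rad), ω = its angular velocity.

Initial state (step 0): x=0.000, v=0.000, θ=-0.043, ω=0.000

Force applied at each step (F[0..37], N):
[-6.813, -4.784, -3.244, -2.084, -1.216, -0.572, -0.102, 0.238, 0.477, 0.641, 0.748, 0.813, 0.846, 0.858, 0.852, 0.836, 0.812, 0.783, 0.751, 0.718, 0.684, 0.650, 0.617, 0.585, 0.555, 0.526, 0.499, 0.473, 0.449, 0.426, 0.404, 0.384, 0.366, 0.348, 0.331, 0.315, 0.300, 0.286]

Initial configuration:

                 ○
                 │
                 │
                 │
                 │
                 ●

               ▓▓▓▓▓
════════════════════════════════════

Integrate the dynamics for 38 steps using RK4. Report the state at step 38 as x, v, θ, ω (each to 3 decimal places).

Answer: x=-0.070, v=-0.007, θ=0.010, ω=-0.012

Derivation:
apply F[0]=-6.813 → step 1: x=-0.001, v=-0.074, θ=-0.042, ω=0.088
apply F[1]=-4.784 → step 2: x=-0.003, v=-0.124, θ=-0.040, ω=0.146
apply F[2]=-3.244 → step 3: x=-0.006, v=-0.158, θ=-0.037, ω=0.181
apply F[3]=-2.084 → step 4: x=-0.009, v=-0.178, θ=-0.033, ω=0.199
apply F[4]=-1.216 → step 5: x=-0.013, v=-0.189, θ=-0.029, ω=0.206
apply F[5]=-0.572 → step 6: x=-0.016, v=-0.193, θ=-0.025, ω=0.204
apply F[6]=-0.102 → step 7: x=-0.020, v=-0.192, θ=-0.021, ω=0.197
apply F[7]=+0.238 → step 8: x=-0.024, v=-0.188, θ=-0.017, ω=0.186
apply F[8]=+0.477 → step 9: x=-0.028, v=-0.181, θ=-0.013, ω=0.172
apply F[9]=+0.641 → step 10: x=-0.031, v=-0.172, θ=-0.010, ω=0.158
apply F[10]=+0.748 → step 11: x=-0.035, v=-0.163, θ=-0.007, ω=0.143
apply F[11]=+0.813 → step 12: x=-0.038, v=-0.153, θ=-0.004, ω=0.128
apply F[12]=+0.846 → step 13: x=-0.041, v=-0.143, θ=-0.002, ω=0.114
apply F[13]=+0.858 → step 14: x=-0.043, v=-0.133, θ=0.000, ω=0.101
apply F[14]=+0.852 → step 15: x=-0.046, v=-0.124, θ=0.002, ω=0.088
apply F[15]=+0.836 → step 16: x=-0.048, v=-0.114, θ=0.004, ω=0.076
apply F[16]=+0.812 → step 17: x=-0.051, v=-0.106, θ=0.005, ω=0.066
apply F[17]=+0.783 → step 18: x=-0.053, v=-0.097, θ=0.007, ω=0.056
apply F[18]=+0.751 → step 19: x=-0.055, v=-0.089, θ=0.008, ω=0.047
apply F[19]=+0.718 → step 20: x=-0.056, v=-0.082, θ=0.008, ω=0.039
apply F[20]=+0.684 → step 21: x=-0.058, v=-0.075, θ=0.009, ω=0.032
apply F[21]=+0.650 → step 22: x=-0.059, v=-0.068, θ=0.010, ω=0.026
apply F[22]=+0.617 → step 23: x=-0.061, v=-0.062, θ=0.010, ω=0.020
apply F[23]=+0.585 → step 24: x=-0.062, v=-0.057, θ=0.011, ω=0.016
apply F[24]=+0.555 → step 25: x=-0.063, v=-0.051, θ=0.011, ω=0.011
apply F[25]=+0.526 → step 26: x=-0.064, v=-0.046, θ=0.011, ω=0.007
apply F[26]=+0.499 → step 27: x=-0.065, v=-0.042, θ=0.011, ω=0.004
apply F[27]=+0.473 → step 28: x=-0.065, v=-0.037, θ=0.011, ω=0.001
apply F[28]=+0.449 → step 29: x=-0.066, v=-0.033, θ=0.011, ω=-0.001
apply F[29]=+0.426 → step 30: x=-0.067, v=-0.030, θ=0.011, ω=-0.003
apply F[30]=+0.404 → step 31: x=-0.067, v=-0.026, θ=0.011, ω=-0.005
apply F[31]=+0.384 → step 32: x=-0.068, v=-0.023, θ=0.011, ω=-0.007
apply F[32]=+0.366 → step 33: x=-0.068, v=-0.020, θ=0.011, ω=-0.008
apply F[33]=+0.348 → step 34: x=-0.069, v=-0.017, θ=0.011, ω=-0.009
apply F[34]=+0.331 → step 35: x=-0.069, v=-0.014, θ=0.010, ω=-0.010
apply F[35]=+0.315 → step 36: x=-0.069, v=-0.011, θ=0.010, ω=-0.011
apply F[36]=+0.300 → step 37: x=-0.069, v=-0.009, θ=0.010, ω=-0.012
apply F[37]=+0.286 → step 38: x=-0.070, v=-0.007, θ=0.010, ω=-0.012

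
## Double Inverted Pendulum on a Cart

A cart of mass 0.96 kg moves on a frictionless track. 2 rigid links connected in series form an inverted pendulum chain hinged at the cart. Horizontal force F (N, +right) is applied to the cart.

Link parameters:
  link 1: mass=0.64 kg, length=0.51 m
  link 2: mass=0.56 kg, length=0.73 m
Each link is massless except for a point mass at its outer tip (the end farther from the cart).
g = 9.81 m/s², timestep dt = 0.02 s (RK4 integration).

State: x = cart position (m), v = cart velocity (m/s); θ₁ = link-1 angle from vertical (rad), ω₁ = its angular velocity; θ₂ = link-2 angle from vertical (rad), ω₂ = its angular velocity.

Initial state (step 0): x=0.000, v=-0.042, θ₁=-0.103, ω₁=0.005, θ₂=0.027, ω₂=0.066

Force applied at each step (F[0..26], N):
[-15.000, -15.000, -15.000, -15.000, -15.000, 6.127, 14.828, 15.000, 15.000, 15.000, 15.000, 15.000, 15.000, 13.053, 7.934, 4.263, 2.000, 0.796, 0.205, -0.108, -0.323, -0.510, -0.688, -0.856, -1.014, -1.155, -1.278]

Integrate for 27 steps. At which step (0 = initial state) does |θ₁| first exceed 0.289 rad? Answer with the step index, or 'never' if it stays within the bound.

apply F[0]=-15.000 → step 1: x=-0.004, v=-0.327, θ₁=-0.098, ω₁=0.473, θ₂=0.029, ω₂=0.139
apply F[1]=-15.000 → step 2: x=-0.013, v=-0.615, θ₁=-0.084, ω₁=0.956, θ₂=0.033, ω₂=0.206
apply F[2]=-15.000 → step 3: x=-0.028, v=-0.909, θ₁=-0.060, ω₁=1.467, θ₂=0.037, ω₂=0.261
apply F[3]=-15.000 → step 4: x=-0.050, v=-1.212, θ₁=-0.025, ω₁=2.018, θ₂=0.043, ω₂=0.299
apply F[4]=-15.000 → step 5: x=-0.077, v=-1.524, θ₁=0.021, ω₁=2.616, θ₂=0.049, ω₂=0.317
apply F[5]=+6.127 → step 6: x=-0.106, v=-1.404, θ₁=0.071, ω₁=2.399, θ₂=0.055, ω₂=0.319
apply F[6]=+14.828 → step 7: x=-0.131, v=-1.116, θ₁=0.114, ω₁=1.883, θ₂=0.062, ω₂=0.303
apply F[7]=+15.000 → step 8: x=-0.151, v=-0.836, θ₁=0.147, ω₁=1.413, θ₂=0.067, ω₂=0.268
apply F[8]=+15.000 → step 9: x=-0.165, v=-0.567, θ₁=0.171, ω₁=0.987, θ₂=0.072, ω₂=0.218
apply F[9]=+15.000 → step 10: x=-0.174, v=-0.306, θ₁=0.187, ω₁=0.593, θ₂=0.076, ω₂=0.155
apply F[10]=+15.000 → step 11: x=-0.177, v=-0.050, θ₁=0.195, ω₁=0.219, θ₂=0.078, ω₂=0.086
apply F[11]=+15.000 → step 12: x=-0.176, v=0.204, θ₁=0.195, ω₁=-0.148, θ₂=0.079, ω₂=0.015
apply F[12]=+15.000 → step 13: x=-0.169, v=0.460, θ₁=0.189, ω₁=-0.521, θ₂=0.079, ω₂=-0.054
apply F[13]=+13.053 → step 14: x=-0.158, v=0.681, θ₁=0.175, ω₁=-0.836, θ₂=0.077, ω₂=-0.115
apply F[14]=+7.934 → step 15: x=-0.143, v=0.804, θ₁=0.157, ω₁=-0.979, θ₂=0.075, ω₂=-0.162
apply F[15]=+4.263 → step 16: x=-0.126, v=0.857, θ₁=0.137, ω₁=-1.003, θ₂=0.071, ω₂=-0.198
apply F[16]=+2.000 → step 17: x=-0.109, v=0.870, θ₁=0.118, ω₁=-0.959, θ₂=0.067, ω₂=-0.226
apply F[17]=+0.796 → step 18: x=-0.092, v=0.861, θ₁=0.099, ω₁=-0.887, θ₂=0.062, ω₂=-0.247
apply F[18]=+0.205 → step 19: x=-0.074, v=0.844, θ₁=0.082, ω₁=-0.809, θ₂=0.057, ω₂=-0.262
apply F[19]=-0.108 → step 20: x=-0.058, v=0.825, θ₁=0.067, ω₁=-0.736, θ₂=0.052, ω₂=-0.272
apply F[20]=-0.323 → step 21: x=-0.041, v=0.804, θ₁=0.053, ω₁=-0.668, θ₂=0.046, ω₂=-0.277
apply F[21]=-0.510 → step 22: x=-0.026, v=0.782, θ₁=0.040, ω₁=-0.607, θ₂=0.040, ω₂=-0.279
apply F[22]=-0.688 → step 23: x=-0.010, v=0.760, θ₁=0.029, ω₁=-0.551, θ₂=0.035, ω₂=-0.277
apply F[23]=-0.856 → step 24: x=0.005, v=0.736, θ₁=0.018, ω₁=-0.499, θ₂=0.029, ω₂=-0.273
apply F[24]=-1.014 → step 25: x=0.019, v=0.712, θ₁=0.009, ω₁=-0.450, θ₂=0.024, ω₂=-0.266
apply F[25]=-1.155 → step 26: x=0.033, v=0.687, θ₁=0.000, ω₁=-0.405, θ₂=0.019, ω₂=-0.258
apply F[26]=-1.278 → step 27: x=0.047, v=0.661, θ₁=-0.008, ω₁=-0.363, θ₂=0.014, ω₂=-0.248
max |θ₁| = 0.195 ≤ 0.289 over all 28 states.

Answer: never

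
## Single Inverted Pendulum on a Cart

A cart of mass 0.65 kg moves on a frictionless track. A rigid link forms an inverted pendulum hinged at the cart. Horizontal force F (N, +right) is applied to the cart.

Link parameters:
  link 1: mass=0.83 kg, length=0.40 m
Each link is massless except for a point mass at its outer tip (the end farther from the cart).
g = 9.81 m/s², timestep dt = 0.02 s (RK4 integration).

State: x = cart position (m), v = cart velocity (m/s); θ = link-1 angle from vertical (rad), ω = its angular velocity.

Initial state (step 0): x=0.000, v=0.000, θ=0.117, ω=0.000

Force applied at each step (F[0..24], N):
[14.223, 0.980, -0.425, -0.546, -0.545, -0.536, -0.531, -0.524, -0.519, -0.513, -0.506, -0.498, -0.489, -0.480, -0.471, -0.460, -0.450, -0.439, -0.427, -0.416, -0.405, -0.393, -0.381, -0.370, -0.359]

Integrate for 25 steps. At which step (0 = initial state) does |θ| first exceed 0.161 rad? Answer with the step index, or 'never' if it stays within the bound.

apply F[0]=+14.223 → step 1: x=0.004, v=0.403, θ=0.108, ω=-0.945
apply F[1]=+0.980 → step 2: x=0.012, v=0.410, θ=0.089, ω=-0.913
apply F[2]=-0.425 → step 3: x=0.020, v=0.377, θ=0.072, ω=-0.794
apply F[3]=-0.546 → step 4: x=0.027, v=0.345, θ=0.057, ω=-0.681
apply F[4]=-0.545 → step 5: x=0.034, v=0.316, θ=0.045, ω=-0.584
apply F[5]=-0.536 → step 6: x=0.040, v=0.290, θ=0.034, ω=-0.499
apply F[6]=-0.531 → step 7: x=0.045, v=0.266, θ=0.025, ω=-0.426
apply F[7]=-0.524 → step 8: x=0.051, v=0.245, θ=0.017, ω=-0.363
apply F[8]=-0.519 → step 9: x=0.055, v=0.226, θ=0.010, ω=-0.308
apply F[9]=-0.513 → step 10: x=0.060, v=0.208, θ=0.004, ω=-0.261
apply F[10]=-0.506 → step 11: x=0.064, v=0.192, θ=-0.000, ω=-0.220
apply F[11]=-0.498 → step 12: x=0.067, v=0.177, θ=-0.005, ω=-0.185
apply F[12]=-0.489 → step 13: x=0.071, v=0.164, θ=-0.008, ω=-0.154
apply F[13]=-0.480 → step 14: x=0.074, v=0.151, θ=-0.011, ω=-0.128
apply F[14]=-0.471 → step 15: x=0.077, v=0.140, θ=-0.013, ω=-0.105
apply F[15]=-0.460 → step 16: x=0.079, v=0.129, θ=-0.015, ω=-0.085
apply F[16]=-0.450 → step 17: x=0.082, v=0.119, θ=-0.016, ω=-0.068
apply F[17]=-0.439 → step 18: x=0.084, v=0.110, θ=-0.018, ω=-0.053
apply F[18]=-0.427 → step 19: x=0.086, v=0.102, θ=-0.019, ω=-0.041
apply F[19]=-0.416 → step 20: x=0.088, v=0.094, θ=-0.019, ω=-0.030
apply F[20]=-0.405 → step 21: x=0.090, v=0.086, θ=-0.020, ω=-0.021
apply F[21]=-0.393 → step 22: x=0.092, v=0.079, θ=-0.020, ω=-0.013
apply F[22]=-0.381 → step 23: x=0.093, v=0.072, θ=-0.020, ω=-0.006
apply F[23]=-0.370 → step 24: x=0.095, v=0.066, θ=-0.020, ω=-0.000
apply F[24]=-0.359 → step 25: x=0.096, v=0.060, θ=-0.020, ω=0.005
max |θ| = 0.117 ≤ 0.161 over all 26 states.

Answer: never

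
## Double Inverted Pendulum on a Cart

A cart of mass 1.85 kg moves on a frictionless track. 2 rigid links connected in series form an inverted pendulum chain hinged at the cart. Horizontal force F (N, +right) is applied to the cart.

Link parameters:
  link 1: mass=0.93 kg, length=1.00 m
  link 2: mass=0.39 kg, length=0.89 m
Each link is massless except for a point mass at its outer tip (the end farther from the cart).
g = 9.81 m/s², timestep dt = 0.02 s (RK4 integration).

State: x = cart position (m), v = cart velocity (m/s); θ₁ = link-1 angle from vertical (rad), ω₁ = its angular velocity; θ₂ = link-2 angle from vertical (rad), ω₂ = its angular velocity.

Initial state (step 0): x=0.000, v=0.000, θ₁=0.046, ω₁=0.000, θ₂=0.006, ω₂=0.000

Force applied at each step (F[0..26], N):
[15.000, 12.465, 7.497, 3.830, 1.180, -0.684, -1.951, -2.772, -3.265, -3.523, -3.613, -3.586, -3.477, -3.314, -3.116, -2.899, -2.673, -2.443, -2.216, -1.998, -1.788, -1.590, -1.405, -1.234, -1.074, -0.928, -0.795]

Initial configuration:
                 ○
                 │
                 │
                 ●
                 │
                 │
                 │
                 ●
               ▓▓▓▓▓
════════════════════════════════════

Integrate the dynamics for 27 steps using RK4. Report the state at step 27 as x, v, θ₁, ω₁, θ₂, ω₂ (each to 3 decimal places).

apply F[0]=+15.000 → step 1: x=0.002, v=0.156, θ₁=0.045, ω₁=-0.143, θ₂=0.006, ω₂=-0.013
apply F[1]=+12.465 → step 2: x=0.006, v=0.284, θ₁=0.041, ω₁=-0.260, θ₂=0.005, ω₂=-0.025
apply F[2]=+7.497 → step 3: x=0.012, v=0.360, θ₁=0.035, ω₁=-0.326, θ₂=0.005, ω₂=-0.035
apply F[3]=+3.830 → step 4: x=0.020, v=0.397, θ₁=0.028, ω₁=-0.354, θ₂=0.004, ω₂=-0.043
apply F[4]=+1.180 → step 5: x=0.028, v=0.406, θ₁=0.021, ω₁=-0.357, θ₂=0.003, ω₂=-0.050
apply F[5]=-0.684 → step 6: x=0.036, v=0.397, θ₁=0.014, ω₁=-0.343, θ₂=0.002, ω₂=-0.054
apply F[6]=-1.951 → step 7: x=0.044, v=0.374, θ₁=0.007, ω₁=-0.318, θ₂=0.001, ω₂=-0.057
apply F[7]=-2.772 → step 8: x=0.051, v=0.344, θ₁=0.001, ω₁=-0.286, θ₂=-0.000, ω₂=-0.058
apply F[8]=-3.265 → step 9: x=0.057, v=0.308, θ₁=-0.004, ω₁=-0.251, θ₂=-0.001, ω₂=-0.058
apply F[9]=-3.523 → step 10: x=0.063, v=0.271, θ₁=-0.009, ω₁=-0.216, θ₂=-0.002, ω₂=-0.056
apply F[10]=-3.613 → step 11: x=0.068, v=0.234, θ₁=-0.013, ω₁=-0.181, θ₂=-0.004, ω₂=-0.054
apply F[11]=-3.586 → step 12: x=0.073, v=0.197, θ₁=-0.016, ω₁=-0.148, θ₂=-0.005, ω₂=-0.050
apply F[12]=-3.477 → step 13: x=0.076, v=0.162, θ₁=-0.019, ω₁=-0.118, θ₂=-0.006, ω₂=-0.046
apply F[13]=-3.314 → step 14: x=0.079, v=0.129, θ₁=-0.021, ω₁=-0.090, θ₂=-0.006, ω₂=-0.042
apply F[14]=-3.116 → step 15: x=0.081, v=0.098, θ₁=-0.022, ω₁=-0.064, θ₂=-0.007, ω₂=-0.037
apply F[15]=-2.899 → step 16: x=0.083, v=0.070, θ₁=-0.023, ω₁=-0.042, θ₂=-0.008, ω₂=-0.033
apply F[16]=-2.673 → step 17: x=0.084, v=0.045, θ₁=-0.024, ω₁=-0.023, θ₂=-0.009, ω₂=-0.028
apply F[17]=-2.443 → step 18: x=0.085, v=0.022, θ₁=-0.024, ω₁=-0.006, θ₂=-0.009, ω₂=-0.023
apply F[18]=-2.216 → step 19: x=0.085, v=0.001, θ₁=-0.024, ω₁=0.009, θ₂=-0.009, ω₂=-0.018
apply F[19]=-1.998 → step 20: x=0.085, v=-0.017, θ₁=-0.024, ω₁=0.021, θ₂=-0.010, ω₂=-0.013
apply F[20]=-1.788 → step 21: x=0.084, v=-0.033, θ₁=-0.024, ω₁=0.031, θ₂=-0.010, ω₂=-0.009
apply F[21]=-1.590 → step 22: x=0.084, v=-0.047, θ₁=-0.023, ω₁=0.040, θ₂=-0.010, ω₂=-0.005
apply F[22]=-1.405 → step 23: x=0.083, v=-0.059, θ₁=-0.022, ω₁=0.046, θ₂=-0.010, ω₂=-0.001
apply F[23]=-1.234 → step 24: x=0.081, v=-0.069, θ₁=-0.021, ω₁=0.051, θ₂=-0.010, ω₂=0.002
apply F[24]=-1.074 → step 25: x=0.080, v=-0.078, θ₁=-0.020, ω₁=0.055, θ₂=-0.010, ω₂=0.006
apply F[25]=-0.928 → step 26: x=0.078, v=-0.085, θ₁=-0.019, ω₁=0.058, θ₂=-0.010, ω₂=0.009
apply F[26]=-0.795 → step 27: x=0.076, v=-0.092, θ₁=-0.018, ω₁=0.060, θ₂=-0.010, ω₂=0.011

Answer: x=0.076, v=-0.092, θ₁=-0.018, ω₁=0.060, θ₂=-0.010, ω₂=0.011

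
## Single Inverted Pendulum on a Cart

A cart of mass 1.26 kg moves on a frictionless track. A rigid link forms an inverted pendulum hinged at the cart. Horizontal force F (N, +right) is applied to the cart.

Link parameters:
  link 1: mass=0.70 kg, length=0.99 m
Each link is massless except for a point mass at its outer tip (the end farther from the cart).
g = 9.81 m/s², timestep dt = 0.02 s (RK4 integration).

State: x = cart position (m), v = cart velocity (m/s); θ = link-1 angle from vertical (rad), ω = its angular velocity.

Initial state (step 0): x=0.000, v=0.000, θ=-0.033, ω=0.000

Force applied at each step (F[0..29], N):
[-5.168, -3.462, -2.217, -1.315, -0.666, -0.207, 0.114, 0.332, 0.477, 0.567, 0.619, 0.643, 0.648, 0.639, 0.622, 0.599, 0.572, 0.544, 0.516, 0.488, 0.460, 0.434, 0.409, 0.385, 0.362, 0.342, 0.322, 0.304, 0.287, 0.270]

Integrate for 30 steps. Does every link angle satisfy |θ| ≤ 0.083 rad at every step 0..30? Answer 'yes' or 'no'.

apply F[0]=-5.168 → step 1: x=-0.001, v=-0.078, θ=-0.032, ω=0.073
apply F[1]=-3.462 → step 2: x=-0.003, v=-0.130, θ=-0.030, ω=0.118
apply F[2]=-2.217 → step 3: x=-0.006, v=-0.162, θ=-0.028, ω=0.145
apply F[3]=-1.315 → step 4: x=-0.009, v=-0.180, θ=-0.025, ω=0.158
apply F[4]=-0.666 → step 5: x=-0.013, v=-0.188, θ=-0.022, ω=0.162
apply F[5]=-0.207 → step 6: x=-0.017, v=-0.189, θ=-0.018, ω=0.159
apply F[6]=+0.114 → step 7: x=-0.020, v=-0.186, θ=-0.015, ω=0.152
apply F[7]=+0.332 → step 8: x=-0.024, v=-0.179, θ=-0.012, ω=0.142
apply F[8]=+0.477 → step 9: x=-0.028, v=-0.170, θ=-0.010, ω=0.131
apply F[9]=+0.567 → step 10: x=-0.031, v=-0.160, θ=-0.007, ω=0.120
apply F[10]=+0.619 → step 11: x=-0.034, v=-0.150, θ=-0.005, ω=0.108
apply F[11]=+0.643 → step 12: x=-0.037, v=-0.139, θ=-0.003, ω=0.096
apply F[12]=+0.648 → step 13: x=-0.039, v=-0.129, θ=-0.001, ω=0.085
apply F[13]=+0.639 → step 14: x=-0.042, v=-0.118, θ=0.001, ω=0.075
apply F[14]=+0.622 → step 15: x=-0.044, v=-0.109, θ=0.002, ω=0.066
apply F[15]=+0.599 → step 16: x=-0.046, v=-0.099, θ=0.003, ω=0.057
apply F[16]=+0.572 → step 17: x=-0.048, v=-0.091, θ=0.004, ω=0.049
apply F[17]=+0.544 → step 18: x=-0.050, v=-0.083, θ=0.005, ω=0.042
apply F[18]=+0.516 → step 19: x=-0.052, v=-0.075, θ=0.006, ω=0.035
apply F[19]=+0.488 → step 20: x=-0.053, v=-0.068, θ=0.007, ω=0.029
apply F[20]=+0.460 → step 21: x=-0.054, v=-0.062, θ=0.007, ω=0.024
apply F[21]=+0.434 → step 22: x=-0.055, v=-0.055, θ=0.008, ω=0.019
apply F[22]=+0.409 → step 23: x=-0.056, v=-0.050, θ=0.008, ω=0.015
apply F[23]=+0.385 → step 24: x=-0.057, v=-0.045, θ=0.008, ω=0.012
apply F[24]=+0.362 → step 25: x=-0.058, v=-0.040, θ=0.009, ω=0.009
apply F[25]=+0.342 → step 26: x=-0.059, v=-0.035, θ=0.009, ω=0.006
apply F[26]=+0.322 → step 27: x=-0.060, v=-0.031, θ=0.009, ω=0.003
apply F[27]=+0.304 → step 28: x=-0.060, v=-0.027, θ=0.009, ω=0.001
apply F[28]=+0.287 → step 29: x=-0.061, v=-0.024, θ=0.009, ω=-0.001
apply F[29]=+0.270 → step 30: x=-0.061, v=-0.020, θ=0.009, ω=-0.002
Max |angle| over trajectory = 0.033 rad; bound = 0.083 → within bound.

Answer: yes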